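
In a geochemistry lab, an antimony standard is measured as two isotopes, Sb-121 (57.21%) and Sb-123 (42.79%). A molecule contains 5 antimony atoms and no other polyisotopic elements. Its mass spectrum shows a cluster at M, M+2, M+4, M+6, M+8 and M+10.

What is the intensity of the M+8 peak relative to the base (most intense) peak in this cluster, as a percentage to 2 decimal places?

27.97%

Binomial terms of (0.5721 + 0.4279)^5: M 0.0613, M+2 0.2292, M+4 0.3428, M+6 0.2564, M+8 0.0959, M+10 0.0143 → M+4 is the base peak.
P(M+4) = C(5,2) × 0.5721^3 × 0.4279^2 = 10 × 0.18724742 × 0.18309841 = 0.342847 (base)
P(M+8) = C(5,4) × 0.5721^1 × 0.4279^4 = 5 × 0.5721 × 0.03352503 = 0.095898
Relative intensity = 0.095898 / 0.342847 × 100 = 27.97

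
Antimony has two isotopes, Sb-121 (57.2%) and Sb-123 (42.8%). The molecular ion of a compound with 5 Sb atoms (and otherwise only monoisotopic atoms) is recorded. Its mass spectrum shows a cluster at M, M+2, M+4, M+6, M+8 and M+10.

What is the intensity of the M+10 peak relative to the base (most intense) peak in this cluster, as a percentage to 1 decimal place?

(0.572 + 0.428)^5 gives M 0.0612, M+2 0.2291, M+4 0.3428, M+6 0.2565, M+8 0.0960, M+10 0.0144; the largest is M+4.
P(M+4) = C(5,2) × 0.572^3 × 0.428^2 = 10 × 0.18714925 × 0.183184 = 0.342827 (base)
P(M+10) = C(5,5) × 0.572^0 × 0.428^5 = 1 × 1.0000 × 0.01436213 = 0.014362
Relative intensity = 0.014362 / 0.342827 × 100 = 4.2

4.2%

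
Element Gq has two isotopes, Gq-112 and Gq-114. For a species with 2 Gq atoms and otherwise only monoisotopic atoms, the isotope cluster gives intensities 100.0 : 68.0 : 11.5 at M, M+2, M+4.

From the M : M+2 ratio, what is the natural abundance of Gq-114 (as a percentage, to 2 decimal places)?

25.37%

Write p for the Gq-112 fraction. I(M+2)/I(M) = [C(2,1)·p^1·(1−p)] / p^2 = 2·(1−p)/p = 68.0/100.0 = 0.6800
(1−p)/p = 0.6800/2 = 0.3400  ⇒  p = 1/(1 + 0.3400) = 0.7463
Gq-112: 74.63%, Gq-114: 25.37%.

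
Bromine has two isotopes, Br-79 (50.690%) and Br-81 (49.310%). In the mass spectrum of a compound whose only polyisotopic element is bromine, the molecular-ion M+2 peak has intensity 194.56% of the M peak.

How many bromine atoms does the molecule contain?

The M+2/M ratio from n Br atoms is n · q/p = n · 0.49310/0.50690.
n = 1.9456 × 0.50690/0.49310 = 2.00 ≈ 2

2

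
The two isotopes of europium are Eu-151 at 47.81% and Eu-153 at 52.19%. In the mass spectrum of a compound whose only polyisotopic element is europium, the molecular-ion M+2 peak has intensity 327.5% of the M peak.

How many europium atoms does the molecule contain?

3

The M+2/M ratio from n Eu atoms is n · q/p = n · 0.5219/0.4781.
n = 3.275 × 0.4781/0.5219 = 3.00 ≈ 3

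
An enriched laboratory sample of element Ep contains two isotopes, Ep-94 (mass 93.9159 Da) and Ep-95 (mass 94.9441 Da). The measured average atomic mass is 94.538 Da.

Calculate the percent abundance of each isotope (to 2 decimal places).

Ep-94: 39.50%, Ep-95: 60.50%

Let x be the fractional abundance of Ep-94; then Ep-95 has abundance 1 − x.
93.9159·x + 94.9441·(1 − x) = 94.538
(93.9159 − 94.9441)·x = 94.538 − 94.9441
x = -0.4061 / -1.0282 = 0.39496 → 39.50% Ep-94, 60.50% Ep-95.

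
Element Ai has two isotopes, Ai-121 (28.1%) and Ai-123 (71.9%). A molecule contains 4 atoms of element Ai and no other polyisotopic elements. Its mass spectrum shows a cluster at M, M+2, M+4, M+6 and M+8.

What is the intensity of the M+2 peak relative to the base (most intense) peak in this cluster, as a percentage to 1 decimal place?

15.3%

Term probabilities: M 0.0062, M+2 0.0638, M+4 0.2449, M+6 0.4178, M+8 0.2672. Base peak = M+6.
P(M+6) = C(4,3) × 0.281^1 × 0.719^3 = 4 × 0.2810 × 0.37169496 = 0.417785 (base)
P(M+2) = C(4,1) × 0.281^3 × 0.719^1 = 4 × 0.02218804 × 0.7190 = 0.063813
Relative intensity = 0.063813 / 0.417785 × 100 = 15.3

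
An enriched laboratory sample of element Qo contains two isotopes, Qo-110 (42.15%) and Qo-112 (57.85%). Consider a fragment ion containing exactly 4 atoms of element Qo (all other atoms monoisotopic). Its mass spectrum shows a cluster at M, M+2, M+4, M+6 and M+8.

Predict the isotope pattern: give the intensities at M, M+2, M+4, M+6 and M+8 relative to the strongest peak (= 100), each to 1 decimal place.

Each Qo atom is independently Qo-110 (p = 0.4215) or Qo-112 (q = 0.5785); the cluster is the binomial expansion (p + q)^4.
P(M) = 0.4215^4 = 0.031564
P(M+2) = 4 × 0.4215^3 × 0.5785^1 = 0.173283
P(M+4) = 6 × 0.4215^2 × 0.5785^2 = 0.356741
P(M+6) = 4 × 0.4215^1 × 0.5785^3 = 0.326413
P(M+8) = 0.5785^4 = 0.111999
The M+4 peak is largest (0.356741); scaling to 100 gives 8.8 : 48.6 : 100.0 : 91.5 : 31.4.

8.8 : 48.6 : 100.0 : 91.5 : 31.4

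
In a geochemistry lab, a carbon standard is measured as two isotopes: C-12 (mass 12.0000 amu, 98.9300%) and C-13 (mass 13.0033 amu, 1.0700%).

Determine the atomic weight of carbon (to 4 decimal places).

Ar = Σ fᵢ·mᵢ = 0.989300 × 12.0000 + 0.010700 × 13.0033
= 11.87160 + 0.13914 = 12.01074 amu

12.0107 amu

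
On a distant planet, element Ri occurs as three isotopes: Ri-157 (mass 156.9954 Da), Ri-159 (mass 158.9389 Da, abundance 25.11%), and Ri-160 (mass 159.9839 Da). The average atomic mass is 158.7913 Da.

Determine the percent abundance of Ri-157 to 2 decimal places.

31.13%

The remaining 74.89% is split between Ri-157 (fraction x) and Ri-160 (fraction 0.7489 − x).
Substituting: 156.9954x + 159.9839(0.7489 − x) = 118.88174221
(156.9954 − 159.9839)x = -0.9302005  ⇒  x = 0.31126, y = 0.43764
Ri-157: 31.13%, Ri-160: 43.76%.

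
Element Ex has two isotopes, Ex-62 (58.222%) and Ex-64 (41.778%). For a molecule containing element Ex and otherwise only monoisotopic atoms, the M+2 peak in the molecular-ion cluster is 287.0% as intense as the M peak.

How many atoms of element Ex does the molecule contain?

With n Ex atoms, P(M+2)/P(M) = C(n,1)·p^(n−1)q / p^n = n·q/p = n · 0.41778/0.58222.
n = 2.870 × 0.58222/0.41778 = 4.00 ≈ 4

4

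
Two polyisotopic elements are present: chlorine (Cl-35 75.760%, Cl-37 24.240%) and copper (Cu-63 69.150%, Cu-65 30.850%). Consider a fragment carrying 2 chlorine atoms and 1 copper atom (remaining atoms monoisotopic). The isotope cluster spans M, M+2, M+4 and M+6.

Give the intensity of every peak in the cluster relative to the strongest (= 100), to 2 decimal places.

Chlorine pattern (n=2): 0.57395776 : 0.36728448 : 0.05875776
Copper pattern (n=1): 0.6915 : 0.3085
Convolve the two distributions (both contribute in 2-u steps):
  M: 0.57395776×0.6915 = 0.396892
  M+2: 0.57395776×0.3085 + 0.36728448×0.6915 = 0.431043
  M+4: 0.36728448×0.3085 + 0.05875776×0.6915 = 0.153938
  M+6: 0.05875776×0.3085 = 0.018127
Scale to base peak (0.431043) = 100: 92.08 : 100.00 : 35.71 : 4.21

92.08 : 100.00 : 35.71 : 4.21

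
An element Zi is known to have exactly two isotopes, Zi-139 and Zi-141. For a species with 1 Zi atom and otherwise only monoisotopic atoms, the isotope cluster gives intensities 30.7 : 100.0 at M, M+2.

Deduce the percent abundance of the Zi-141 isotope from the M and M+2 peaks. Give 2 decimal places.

If p is the fraction of Zi that is Zi-139, then I(M+2)/I(M) = [C(1,1)·p^0·(1−p)] / p^1 = 1·(1−p)/p = 100.0/30.7 = 3.2573
(1−p)/p = 3.2573/1 = 3.2573  ⇒  p = 1/(1 + 3.2573) = 0.2349
Zi-139: 23.49%, Zi-141: 76.51%.

76.51%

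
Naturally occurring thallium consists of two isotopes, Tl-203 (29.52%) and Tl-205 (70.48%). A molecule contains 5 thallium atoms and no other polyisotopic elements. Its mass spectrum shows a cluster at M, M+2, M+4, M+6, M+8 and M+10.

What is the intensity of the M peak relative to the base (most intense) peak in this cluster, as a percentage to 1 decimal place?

0.6%

(0.2952 + 0.7048)^5 gives M 0.0022, M+2 0.0268, M+4 0.1278, M+6 0.3051, M+8 0.3642, M+10 0.1739; the largest is M+8.
P(M+8) = C(5,4) × 0.2952^1 × 0.7048^4 = 5 × 0.2952 × 0.24675365 = 0.364208 (base)
P(M) = C(5,0) × 0.2952^5 × 0.7048^0 = 1 × 0.00224172 × 1.0000 = 0.002242
Relative intensity = 0.002242 / 0.364208 × 100 = 0.6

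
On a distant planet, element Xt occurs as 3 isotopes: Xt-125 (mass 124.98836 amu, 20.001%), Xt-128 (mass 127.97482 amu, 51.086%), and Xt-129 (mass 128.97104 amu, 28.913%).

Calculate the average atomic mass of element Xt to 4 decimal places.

127.6655 amu

Ar = Σ fᵢ·mᵢ = 0.20001 × 124.98836 + 0.51086 × 127.97482 + 0.28913 × 128.97104
= 24.998922 + 65.377217 + 37.289397 = 127.665536 amu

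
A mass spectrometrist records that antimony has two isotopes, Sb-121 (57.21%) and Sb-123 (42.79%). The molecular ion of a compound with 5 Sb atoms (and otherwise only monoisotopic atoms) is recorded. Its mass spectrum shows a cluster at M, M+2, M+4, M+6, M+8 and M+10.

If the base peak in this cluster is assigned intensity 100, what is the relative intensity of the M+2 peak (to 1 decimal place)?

66.8

Term probabilities: M 0.0613, M+2 0.2292, M+4 0.3428, M+6 0.2564, M+8 0.0959, M+10 0.0143. Base peak = M+4.
P(M+4) = C(5,2) × 0.5721^3 × 0.4279^2 = 10 × 0.18724742 × 0.18309841 = 0.342847 (base)
P(M+2) = C(5,1) × 0.5721^4 × 0.4279^1 = 5 × 0.10712425 × 0.4279 = 0.229192
Relative intensity = 0.229192 / 0.342847 × 100 = 66.8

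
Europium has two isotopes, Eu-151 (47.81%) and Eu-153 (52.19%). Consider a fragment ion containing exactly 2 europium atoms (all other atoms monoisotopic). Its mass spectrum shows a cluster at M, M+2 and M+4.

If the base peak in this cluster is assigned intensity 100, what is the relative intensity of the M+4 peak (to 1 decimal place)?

54.6

Binomial terms of (0.4781 + 0.5219)^2: M 0.2286, M+2 0.4990, M+4 0.2724 → M+2 is the base peak.
P(M+2) = C(2,1) × 0.4781^1 × 0.5219^1 = 2 × 0.4781 × 0.5219 = 0.499041 (base)
P(M+4) = C(2,2) × 0.4781^0 × 0.5219^2 = 1 × 1.0000 × 0.27237961 = 0.272380
Relative intensity = 0.272380 / 0.499041 × 100 = 54.6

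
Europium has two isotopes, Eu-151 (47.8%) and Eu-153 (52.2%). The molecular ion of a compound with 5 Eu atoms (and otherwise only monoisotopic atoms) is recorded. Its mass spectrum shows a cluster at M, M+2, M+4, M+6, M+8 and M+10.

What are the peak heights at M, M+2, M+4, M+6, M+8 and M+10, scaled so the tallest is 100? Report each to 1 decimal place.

7.7 : 41.9 : 91.6 : 100.0 : 54.6 : 11.9

Expanding (0.478 + 0.522)^5:
P(M) = 0.478^5 = 0.024954
P(M+2) = 5 × 0.478^4 × 0.522^1 = 0.136255
P(M+4) = 10 × 0.478^3 × 0.522^2 = 0.297594
P(M+6) = 10 × 0.478^2 × 0.522^3 = 0.324988
P(M+8) = 5 × 0.478^1 × 0.522^4 = 0.177452
P(M+10) = 0.522^5 = 0.038757
The M+6 peak is largest (0.324988); scaling to 100 gives 7.7 : 41.9 : 91.6 : 100.0 : 54.6 : 11.9.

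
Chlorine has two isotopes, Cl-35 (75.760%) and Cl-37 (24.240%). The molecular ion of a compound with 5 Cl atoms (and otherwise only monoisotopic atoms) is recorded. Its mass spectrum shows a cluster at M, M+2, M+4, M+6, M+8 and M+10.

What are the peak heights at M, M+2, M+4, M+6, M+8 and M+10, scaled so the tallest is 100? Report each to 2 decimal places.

62.51 : 100.00 : 63.99 : 20.47 : 3.28 : 0.21

Each Cl atom is independently Cl-35 (p = 0.75760) or Cl-37 (q = 0.24240); the cluster is the binomial expansion (p + q)^5.
P(M) = 0.75760^5 = 0.249574
P(M+2) = 5 × 0.75760^4 × 0.24240^1 = 0.399266
P(M+4) = 10 × 0.75760^3 × 0.24240^2 = 0.255497
P(M+6) = 10 × 0.75760^2 × 0.24240^3 = 0.081748
P(M+8) = 5 × 0.75760^1 × 0.24240^4 = 0.013078
P(M+10) = 0.24240^5 = 0.000837
The M+2 peak is largest (0.399266); scaling to 100 gives 62.51 : 100.00 : 63.99 : 20.47 : 3.28 : 0.21.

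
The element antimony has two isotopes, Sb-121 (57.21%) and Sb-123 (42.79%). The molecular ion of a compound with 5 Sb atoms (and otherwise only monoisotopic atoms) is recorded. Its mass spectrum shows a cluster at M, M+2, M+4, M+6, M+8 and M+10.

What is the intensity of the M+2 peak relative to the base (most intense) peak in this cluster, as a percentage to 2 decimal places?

(0.5721 + 0.4279)^5 gives M 0.0613, M+2 0.2292, M+4 0.3428, M+6 0.2564, M+8 0.0959, M+10 0.0143; the largest is M+4.
P(M+4) = C(5,2) × 0.5721^3 × 0.4279^2 = 10 × 0.18724742 × 0.18309841 = 0.342847 (base)
P(M+2) = C(5,1) × 0.5721^4 × 0.4279^1 = 5 × 0.10712425 × 0.4279 = 0.229192
Relative intensity = 0.229192 / 0.342847 × 100 = 66.85

66.85%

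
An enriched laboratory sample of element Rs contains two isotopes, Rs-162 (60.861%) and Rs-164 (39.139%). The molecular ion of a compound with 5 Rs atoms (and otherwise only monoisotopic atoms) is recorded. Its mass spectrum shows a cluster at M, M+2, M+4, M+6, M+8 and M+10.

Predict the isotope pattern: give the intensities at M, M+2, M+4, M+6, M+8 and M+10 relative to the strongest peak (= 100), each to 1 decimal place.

24.2 : 77.7 : 100.0 : 64.3 : 20.7 : 2.7

Expanding (0.60861 + 0.39139)^5:
P(M) = 0.60861^5 = 0.083502
P(M+2) = 5 × 0.60861^4 × 0.39139^1 = 0.268495
P(M+4) = 10 × 0.60861^3 × 0.39139^2 = 0.345332
P(M+6) = 10 × 0.60861^2 × 0.39139^3 = 0.222079
P(M+8) = 5 × 0.60861^1 × 0.39139^4 = 0.071408
P(M+10) = 0.39139^5 = 0.009184
The M+4 peak is largest (0.345332); scaling to 100 gives 24.2 : 77.7 : 100.0 : 64.3 : 20.7 : 2.7.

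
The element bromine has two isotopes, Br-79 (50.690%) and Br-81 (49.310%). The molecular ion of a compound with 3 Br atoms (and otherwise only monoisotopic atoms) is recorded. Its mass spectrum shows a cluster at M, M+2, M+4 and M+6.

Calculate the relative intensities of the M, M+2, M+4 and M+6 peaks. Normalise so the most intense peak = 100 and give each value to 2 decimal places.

34.27 : 100.00 : 97.28 : 31.54

Each Br atom is independently Br-79 (p = 0.50690) or Br-81 (q = 0.49310); the cluster is the binomial expansion (p + q)^3.
P(M) = 0.50690^3 = 0.130247
P(M+2) = 3 × 0.50690^2 × 0.49310^1 = 0.380103
P(M+4) = 3 × 0.50690^1 × 0.49310^2 = 0.369755
P(M+6) = 0.49310^3 = 0.119896
The M+2 peak is largest (0.380103); scaling to 100 gives 34.27 : 100.00 : 97.28 : 31.54.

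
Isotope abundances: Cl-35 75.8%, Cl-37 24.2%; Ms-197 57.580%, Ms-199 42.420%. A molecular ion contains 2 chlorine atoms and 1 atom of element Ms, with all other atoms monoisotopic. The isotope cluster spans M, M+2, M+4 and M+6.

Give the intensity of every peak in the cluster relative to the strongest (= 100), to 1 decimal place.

Chlorine pattern (n=2): 0.574564 : 0.366872 : 0.058564
Element Ms pattern (n=1): 0.5758 : 0.4242
Convolve the two distributions (both contribute in 2-u steps):
  M: 0.574564×0.5758 = 0.330834
  M+2: 0.574564×0.4242 + 0.366872×0.5758 = 0.454975
  M+4: 0.366872×0.4242 + 0.058564×0.5758 = 0.189348
  M+6: 0.058564×0.4242 = 0.024843
Scale to base peak (0.454975) = 100: 72.7 : 100.0 : 41.6 : 5.5

72.7 : 100.0 : 41.6 : 5.5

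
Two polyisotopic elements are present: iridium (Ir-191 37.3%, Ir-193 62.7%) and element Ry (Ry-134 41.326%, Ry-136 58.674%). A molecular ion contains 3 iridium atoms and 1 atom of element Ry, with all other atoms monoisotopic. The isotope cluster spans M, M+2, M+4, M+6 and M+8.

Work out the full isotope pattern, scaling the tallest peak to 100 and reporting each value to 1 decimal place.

Iridium pattern (n=3): 0.05189512 : 0.26170165 : 0.43991135 : 0.24649188
Element Ry pattern (n=1): 0.41326 : 0.58674
Convolve the two distributions (both contribute in 2-u steps):
  M: 0.05189512×0.41326 = 0.021446
  M+2: 0.05189512×0.58674 + 0.26170165×0.41326 = 0.138600
  M+4: 0.26170165×0.58674 + 0.43991135×0.41326 = 0.335349
  M+6: 0.43991135×0.58674 + 0.24649188×0.41326 = 0.359979
  M+8: 0.24649188×0.58674 = 0.144627
Scale to base peak (0.359979) = 100: 6.0 : 38.5 : 93.2 : 100.0 : 40.2

6.0 : 38.5 : 93.2 : 100.0 : 40.2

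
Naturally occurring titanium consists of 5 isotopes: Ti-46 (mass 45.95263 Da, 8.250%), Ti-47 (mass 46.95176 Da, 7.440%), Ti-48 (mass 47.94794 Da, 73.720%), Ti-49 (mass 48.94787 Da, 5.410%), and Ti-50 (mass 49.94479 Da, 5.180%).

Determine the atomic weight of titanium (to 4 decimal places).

The abundance-weighted mean is 0.08250 × 45.95263 + 0.07440 × 46.95176 + 0.73720 × 47.94794 + 0.05410 × 48.94787 + 0.05180 × 49.94479
= 3.791092 + 3.493211 + 35.347221 + 2.648080 + 2.587140 = 47.866744 Da

47.8667 Da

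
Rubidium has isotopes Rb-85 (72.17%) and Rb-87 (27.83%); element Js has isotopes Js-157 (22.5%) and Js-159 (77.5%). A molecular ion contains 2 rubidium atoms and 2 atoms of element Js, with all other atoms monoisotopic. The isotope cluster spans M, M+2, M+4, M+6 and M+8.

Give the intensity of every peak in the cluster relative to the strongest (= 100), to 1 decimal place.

Rubidium pattern (n=2): 0.52085089 : 0.40169822 : 0.07745089
Element Js pattern (n=2): 0.050625 : 0.34875 : 0.600625
Convolve the two distributions (both contribute in 2-u steps):
  M: 0.52085089×0.050625 = 0.026368
  M+2: 0.52085089×0.34875 + 0.40169822×0.050625 = 0.201983
  M+4: 0.52085089×0.600625 + 0.40169822×0.34875 + 0.07745089×0.050625 = 0.456849
  M+6: 0.40169822×0.600625 + 0.07745089×0.34875 = 0.268281
  M+8: 0.07745089×0.600625 = 0.046519
Scale to base peak (0.456849) = 100: 5.8 : 44.2 : 100.0 : 58.7 : 10.2

5.8 : 44.2 : 100.0 : 58.7 : 10.2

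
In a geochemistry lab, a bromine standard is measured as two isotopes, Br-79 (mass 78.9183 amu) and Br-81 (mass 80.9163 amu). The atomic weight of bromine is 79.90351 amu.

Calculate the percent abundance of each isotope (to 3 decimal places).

Let x be the fractional abundance of Br-79; then Br-81 has abundance 1 − x.
78.9183·x + 80.9163·(1 − x) = 79.90351
(78.9183 − 80.9163)·x = 79.90351 − 80.9163
x = -1.01279 / -1.9980 = 0.50690 → 50.690% Br-79, 49.310% Br-81.

Br-79: 50.690%, Br-81: 49.310%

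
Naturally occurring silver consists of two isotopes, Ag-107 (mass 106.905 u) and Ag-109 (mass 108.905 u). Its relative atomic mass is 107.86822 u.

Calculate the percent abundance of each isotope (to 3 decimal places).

Ag-107: 51.839%, Ag-109: 48.161%

With x = fraction of Ag-107 (so Ag-109 is 1 − x):
106.905·x + 108.905·(1 − x) = 107.86822
(106.905 − 108.905)·x = 107.86822 − 108.905
x = -1.03678 / -2.000 = 0.51839 → 51.839% Ag-107, 48.161% Ag-109.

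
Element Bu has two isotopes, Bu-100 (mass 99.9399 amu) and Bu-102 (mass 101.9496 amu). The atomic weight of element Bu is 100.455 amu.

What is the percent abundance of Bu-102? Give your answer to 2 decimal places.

Let x be the fractional abundance of Bu-100; then Bu-102 has abundance 1 − x.
99.9399·x + 101.9496·(1 − x) = 100.455
(99.9399 − 101.9496)·x = 100.455 − 101.9496
x = -1.4946 / -2.0097 = 0.74369 → 74.37% Bu-100, 25.63% Bu-102.

25.63%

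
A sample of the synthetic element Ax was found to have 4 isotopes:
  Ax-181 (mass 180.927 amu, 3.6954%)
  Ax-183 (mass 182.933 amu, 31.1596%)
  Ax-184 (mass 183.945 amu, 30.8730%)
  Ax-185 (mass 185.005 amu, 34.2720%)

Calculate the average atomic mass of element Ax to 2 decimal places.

The abundance-weighted mean is 0.036954 × 180.927 + 0.311596 × 182.933 + 0.308730 × 183.945 + 0.342720 × 185.005
= 6.6860 + 57.0012 + 56.7893 + 63.4049 = 183.8814 amu

183.88 amu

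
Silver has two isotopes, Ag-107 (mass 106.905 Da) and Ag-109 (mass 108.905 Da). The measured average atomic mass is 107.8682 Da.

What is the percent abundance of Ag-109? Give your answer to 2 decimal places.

Let x be the fractional abundance of Ag-107; then Ag-109 has abundance 1 − x.
106.905·x + 108.905·(1 − x) = 107.8682
(106.905 − 108.905)·x = 107.8682 − 108.905
x = -1.0368 / -2.000 = 0.51840 → 51.84% Ag-107, 48.16% Ag-109.

48.16%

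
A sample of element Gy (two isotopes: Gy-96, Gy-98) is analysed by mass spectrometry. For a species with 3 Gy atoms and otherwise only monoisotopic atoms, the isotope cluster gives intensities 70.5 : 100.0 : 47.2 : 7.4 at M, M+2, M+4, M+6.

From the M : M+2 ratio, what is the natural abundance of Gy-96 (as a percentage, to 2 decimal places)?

67.90%

Let p = fractional abundance of Gy-96. I(M+2)/I(M) = [C(3,1)·p^2·(1−p)] / p^3 = 3·(1−p)/p = 100.0/70.5 = 1.4184
(1−p)/p = 1.4184/3 = 0.4728  ⇒  p = 1/(1 + 0.4728) = 0.6790
Gy-96: 67.90%, Gy-98: 32.10%.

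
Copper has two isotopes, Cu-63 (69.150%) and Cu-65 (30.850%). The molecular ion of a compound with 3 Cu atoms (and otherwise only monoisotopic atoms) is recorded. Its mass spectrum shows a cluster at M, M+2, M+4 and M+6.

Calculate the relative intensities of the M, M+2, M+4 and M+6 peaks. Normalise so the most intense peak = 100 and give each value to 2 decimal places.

74.72 : 100.00 : 44.61 : 6.63

Expanding (0.69150 + 0.30850)^3:
P(M) = 0.69150^3 = 0.330656
P(M+2) = 3 × 0.69150^2 × 0.30850^1 = 0.442548
P(M+4) = 3 × 0.69150^1 × 0.30850^2 = 0.197435
P(M+6) = 0.30850^3 = 0.029361
The M+2 peak is largest (0.442548); scaling to 100 gives 74.72 : 100.00 : 44.61 : 6.63.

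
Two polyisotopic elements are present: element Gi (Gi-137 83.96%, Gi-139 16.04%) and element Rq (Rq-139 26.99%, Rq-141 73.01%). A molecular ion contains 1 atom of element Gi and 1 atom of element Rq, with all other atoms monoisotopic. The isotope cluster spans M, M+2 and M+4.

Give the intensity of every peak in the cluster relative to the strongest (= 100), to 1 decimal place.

34.5 : 100.0 : 17.8

Element Gi pattern (n=1): 0.8396 : 0.1604
Element Rq pattern (n=1): 0.2699 : 0.7301
Convolve the two distributions (both contribute in 2-u steps):
  M: 0.8396×0.2699 = 0.226608
  M+2: 0.8396×0.7301 + 0.1604×0.2699 = 0.656284
  M+4: 0.1604×0.7301 = 0.117108
Scale to base peak (0.656284) = 100: 34.5 : 100.0 : 17.8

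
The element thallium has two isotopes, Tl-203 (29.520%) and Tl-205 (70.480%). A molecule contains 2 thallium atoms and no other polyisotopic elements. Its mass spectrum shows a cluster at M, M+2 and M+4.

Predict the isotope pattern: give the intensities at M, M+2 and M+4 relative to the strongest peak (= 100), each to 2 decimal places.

17.54 : 83.77 : 100.00

Each Tl atom is independently Tl-203 (p = 0.29520) or Tl-205 (q = 0.70480); the cluster is the binomial expansion (p + q)^2.
P(M) = 0.29520^2 = 0.087143
P(M+2) = 2 × 0.29520^1 × 0.70480^1 = 0.416114
P(M+4) = 0.70480^2 = 0.496743
The M+4 peak is largest (0.496743); scaling to 100 gives 17.54 : 83.77 : 100.00.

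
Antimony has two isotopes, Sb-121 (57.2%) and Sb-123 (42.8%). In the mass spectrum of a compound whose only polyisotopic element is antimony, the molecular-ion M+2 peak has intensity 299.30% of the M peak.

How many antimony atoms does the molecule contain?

With n Sb atoms, P(M+2)/P(M) = C(n,1)·p^(n−1)q / p^n = n·q/p = n · 0.428/0.572.
n = 2.9930 × 0.572/0.428 = 4.00 ≈ 4

4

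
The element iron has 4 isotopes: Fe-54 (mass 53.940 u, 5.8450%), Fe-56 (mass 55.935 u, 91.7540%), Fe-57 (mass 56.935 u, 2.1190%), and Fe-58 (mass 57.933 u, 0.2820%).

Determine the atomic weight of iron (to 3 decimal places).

Average mass = Σ (abundance × isotope mass) = 0.058450 × 53.940 + 0.917540 × 55.935 + 0.021190 × 56.935 + 0.002820 × 57.933
= 3.1528 + 51.3226 + 1.2065 + 0.1634 = 55.8453 u

55.845 u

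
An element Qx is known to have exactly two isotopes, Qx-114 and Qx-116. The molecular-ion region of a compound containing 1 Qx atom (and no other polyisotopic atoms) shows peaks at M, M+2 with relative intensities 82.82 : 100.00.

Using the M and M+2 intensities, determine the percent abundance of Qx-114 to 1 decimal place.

45.3%

Write p for the Qx-114 fraction. I(M+2)/I(M) = [C(1,1)·p^0·(1−p)] / p^1 = 1·(1−p)/p = 100.00/82.82 = 1.2074
(1−p)/p = 1.2074/1 = 1.2074  ⇒  p = 1/(1 + 1.2074) = 0.4530
Qx-114: 45.3%, Qx-116: 54.7%.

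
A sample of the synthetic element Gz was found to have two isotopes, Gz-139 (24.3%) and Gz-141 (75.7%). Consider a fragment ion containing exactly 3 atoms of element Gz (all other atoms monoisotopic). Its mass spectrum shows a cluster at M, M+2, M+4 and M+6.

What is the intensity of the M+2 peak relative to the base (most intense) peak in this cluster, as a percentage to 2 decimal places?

30.91%

Term probabilities: M 0.0143, M+2 0.1341, M+4 0.4178, M+6 0.4338. Base peak = M+6.
P(M+6) = C(3,3) × 0.243^0 × 0.757^3 = 1 × 1.0000 × 0.43379809 = 0.433798 (base)
P(M+2) = C(3,1) × 0.243^2 × 0.757^1 = 3 × 0.059049 × 0.7570 = 0.134100
Relative intensity = 0.134100 / 0.433798 × 100 = 30.91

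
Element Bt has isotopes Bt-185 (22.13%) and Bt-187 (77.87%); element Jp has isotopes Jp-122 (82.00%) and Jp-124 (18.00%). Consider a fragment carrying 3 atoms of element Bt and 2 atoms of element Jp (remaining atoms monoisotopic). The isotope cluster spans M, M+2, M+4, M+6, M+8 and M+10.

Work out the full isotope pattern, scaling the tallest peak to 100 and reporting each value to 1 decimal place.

1.7 : 18.2 : 69.3 : 100.0 : 34.6 : 3.5

Element Bt pattern (n=3): 0.01083788 : 0.11440744 : 0.40257149 : 0.47218319
Element Jp pattern (n=2): 0.6724 : 0.2952 : 0.0324
Convolve the two distributions (both contribute in 2-u steps):
  M: 0.01083788×0.6724 = 0.007287
  M+2: 0.01083788×0.2952 + 0.11440744×0.6724 = 0.080127
  M+4: 0.01083788×0.0324 + 0.11440744×0.2952 + 0.40257149×0.6724 = 0.304813
  M+6: 0.11440744×0.0324 + 0.40257149×0.2952 + 0.47218319×0.6724 = 0.440042
  M+8: 0.40257149×0.0324 + 0.47218319×0.2952 = 0.152432
  M+10: 0.47218319×0.0324 = 0.015299
Scale to base peak (0.440042) = 100: 1.7 : 18.2 : 69.3 : 100.0 : 34.6 : 3.5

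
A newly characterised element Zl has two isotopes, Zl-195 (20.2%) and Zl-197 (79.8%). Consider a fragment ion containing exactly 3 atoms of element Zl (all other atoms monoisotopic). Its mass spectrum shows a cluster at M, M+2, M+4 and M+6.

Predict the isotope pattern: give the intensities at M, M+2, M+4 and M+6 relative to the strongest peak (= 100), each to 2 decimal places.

1.62 : 19.22 : 75.94 : 100.00

The 3 Zl atoms are independent, so intensities follow the terms of (0.202 + 0.798)^3.
P(M) = 0.202^3 = 0.008242
P(M+2) = 3 × 0.202^2 × 0.798^1 = 0.097685
P(M+4) = 3 × 0.202^1 × 0.798^2 = 0.385903
P(M+6) = 0.798^3 = 0.508170
The M+6 peak is largest (0.508170); scaling to 100 gives 1.62 : 19.22 : 75.94 : 100.00.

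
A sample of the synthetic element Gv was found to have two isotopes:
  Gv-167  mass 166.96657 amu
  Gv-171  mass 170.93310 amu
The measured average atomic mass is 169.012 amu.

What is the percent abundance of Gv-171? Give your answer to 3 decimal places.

51.567%

Writing the weighted mean with unknown fraction x of Gv-167:
166.96657·x + 170.93310·(1 − x) = 169.012
(166.96657 − 170.93310)·x = 169.012 − 170.93310
x = -1.92110 / -3.96653 = 0.48433 → 48.433% Gv-167, 51.567% Gv-171.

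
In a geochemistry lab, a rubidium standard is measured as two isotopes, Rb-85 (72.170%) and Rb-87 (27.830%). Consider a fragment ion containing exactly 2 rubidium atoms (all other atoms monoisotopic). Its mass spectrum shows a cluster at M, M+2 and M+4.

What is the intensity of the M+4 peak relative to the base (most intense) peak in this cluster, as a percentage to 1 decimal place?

14.9%

Term probabilities: M 0.5209, M+2 0.4017, M+4 0.0775. Base peak = M.
P(M) = C(2,0) × 0.72170^2 × 0.27830^0 = 1 × 0.52085089 × 1.0000 = 0.520851 (base)
P(M+4) = C(2,2) × 0.72170^0 × 0.27830^2 = 1 × 1.0000 × 0.07745089 = 0.077451
Relative intensity = 0.077451 / 0.520851 × 100 = 14.9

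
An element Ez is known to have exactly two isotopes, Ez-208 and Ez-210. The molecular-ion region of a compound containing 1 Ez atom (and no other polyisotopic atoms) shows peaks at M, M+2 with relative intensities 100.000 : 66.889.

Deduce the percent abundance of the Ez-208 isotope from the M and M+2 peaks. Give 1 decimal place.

Let p = fractional abundance of Ez-208. I(M+2)/I(M) = [C(1,1)·p^0·(1−p)] / p^1 = 1·(1−p)/p = 66.889/100.000 = 0.6689
(1−p)/p = 0.6689/1 = 0.6689  ⇒  p = 1/(1 + 0.6689) = 0.5992
Ez-208: 59.9%, Ez-210: 40.1%.

59.9%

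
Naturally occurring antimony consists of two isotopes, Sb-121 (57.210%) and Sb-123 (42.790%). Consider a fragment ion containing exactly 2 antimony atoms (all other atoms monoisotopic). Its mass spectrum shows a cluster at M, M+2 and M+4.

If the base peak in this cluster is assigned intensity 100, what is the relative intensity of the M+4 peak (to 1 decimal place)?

Binomial terms of (0.57210 + 0.42790)^2: M 0.3273, M+2 0.4896, M+4 0.1831 → M+2 is the base peak.
P(M+2) = C(2,1) × 0.57210^1 × 0.42790^1 = 2 × 0.5721 × 0.4279 = 0.489603 (base)
P(M+4) = C(2,2) × 0.57210^0 × 0.42790^2 = 1 × 1.0000 × 0.18309841 = 0.183098
Relative intensity = 0.183098 / 0.489603 × 100 = 37.4

37.4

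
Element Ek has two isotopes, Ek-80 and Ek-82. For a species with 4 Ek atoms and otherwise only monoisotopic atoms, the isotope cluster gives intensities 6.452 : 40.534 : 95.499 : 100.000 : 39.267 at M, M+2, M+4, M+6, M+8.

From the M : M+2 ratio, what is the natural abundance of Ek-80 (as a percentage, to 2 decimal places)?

38.90%

Write p for the Ek-80 fraction. I(M+2)/I(M) = [C(4,1)·p^3·(1−p)] / p^4 = 4·(1−p)/p = 40.534/6.452 = 6.2824
(1−p)/p = 6.2824/4 = 1.5706  ⇒  p = 1/(1 + 1.5706) = 0.3890
Ek-80: 38.90%, Ek-82: 61.10%.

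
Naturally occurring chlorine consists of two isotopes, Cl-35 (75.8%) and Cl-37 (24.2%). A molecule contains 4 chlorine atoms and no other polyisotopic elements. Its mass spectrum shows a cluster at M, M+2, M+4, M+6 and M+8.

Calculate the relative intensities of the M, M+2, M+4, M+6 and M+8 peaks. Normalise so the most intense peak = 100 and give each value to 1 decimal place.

78.3 : 100.0 : 47.9 : 10.2 : 0.8

The 4 Cl atoms are independent, so intensities follow the terms of (0.758 + 0.242)^4.
P(M) = 0.758^4 = 0.330124
P(M+2) = 4 × 0.758^3 × 0.242^1 = 0.421583
P(M+4) = 6 × 0.758^2 × 0.242^2 = 0.201893
P(M+6) = 4 × 0.758^1 × 0.242^3 = 0.042971
P(M+8) = 0.242^4 = 0.003430
The M+2 peak is largest (0.421583); scaling to 100 gives 78.3 : 100.0 : 47.9 : 10.2 : 0.8.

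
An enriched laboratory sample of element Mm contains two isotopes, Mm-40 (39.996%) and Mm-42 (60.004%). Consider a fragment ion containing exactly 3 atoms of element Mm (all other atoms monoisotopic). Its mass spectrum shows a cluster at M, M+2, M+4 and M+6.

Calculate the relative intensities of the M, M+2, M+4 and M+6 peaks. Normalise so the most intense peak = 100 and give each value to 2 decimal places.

The 3 Mm atoms are independent, so intensities follow the terms of (0.39996 + 0.60004)^3.
P(M) = 0.39996^3 = 0.063981
P(M+2) = 3 × 0.39996^2 × 0.60004^1 = 0.287962
P(M+4) = 3 × 0.39996^1 × 0.60004^2 = 0.432014
P(M+6) = 0.60004^3 = 0.216043
The M+4 peak is largest (0.432014); scaling to 100 gives 14.81 : 66.66 : 100.00 : 50.01.

14.81 : 66.66 : 100.00 : 50.01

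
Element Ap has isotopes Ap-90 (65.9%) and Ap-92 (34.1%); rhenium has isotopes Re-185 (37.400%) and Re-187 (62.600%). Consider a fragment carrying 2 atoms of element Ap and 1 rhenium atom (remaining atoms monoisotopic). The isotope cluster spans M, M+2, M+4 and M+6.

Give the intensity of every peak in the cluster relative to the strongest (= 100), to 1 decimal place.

36.9 : 100.0 : 73.8 : 16.5

Element Ap pattern (n=2): 0.434281 : 0.449438 : 0.116281
Rhenium pattern (n=1): 0.3740 : 0.6260
Convolve the two distributions (both contribute in 2-u steps):
  M: 0.434281×0.3740 = 0.162421
  M+2: 0.434281×0.6260 + 0.449438×0.3740 = 0.439950
  M+4: 0.449438×0.6260 + 0.116281×0.3740 = 0.324837
  M+6: 0.116281×0.6260 = 0.072792
Scale to base peak (0.439950) = 100: 36.9 : 100.0 : 73.8 : 16.5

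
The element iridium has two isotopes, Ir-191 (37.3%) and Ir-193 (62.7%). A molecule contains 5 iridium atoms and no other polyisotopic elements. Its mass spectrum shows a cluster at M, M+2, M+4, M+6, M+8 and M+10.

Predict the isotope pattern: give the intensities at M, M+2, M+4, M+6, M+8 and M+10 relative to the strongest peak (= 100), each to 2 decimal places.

Expanding (0.373 + 0.627)^5:
P(M) = 0.373^5 = 0.007220
P(M+2) = 5 × 0.373^4 × 0.627^1 = 0.060684
P(M+4) = 10 × 0.373^3 × 0.627^2 = 0.204015
P(M+6) = 10 × 0.373^2 × 0.627^3 = 0.342942
P(M+8) = 5 × 0.373^1 × 0.627^4 = 0.288237
P(M+10) = 0.627^5 = 0.096903
The M+6 peak is largest (0.342942); scaling to 100 gives 2.11 : 17.70 : 59.49 : 100.00 : 84.05 : 28.26.

2.11 : 17.70 : 59.49 : 100.00 : 84.05 : 28.26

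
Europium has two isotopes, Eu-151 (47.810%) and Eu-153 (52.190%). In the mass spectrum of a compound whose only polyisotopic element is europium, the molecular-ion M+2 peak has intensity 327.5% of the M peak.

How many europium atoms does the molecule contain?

3

With n Eu atoms, P(M+2)/P(M) = C(n,1)·p^(n−1)q / p^n = n·q/p = n · 0.52190/0.47810.
n = 3.275 × 0.47810/0.52190 = 3.00 ≈ 3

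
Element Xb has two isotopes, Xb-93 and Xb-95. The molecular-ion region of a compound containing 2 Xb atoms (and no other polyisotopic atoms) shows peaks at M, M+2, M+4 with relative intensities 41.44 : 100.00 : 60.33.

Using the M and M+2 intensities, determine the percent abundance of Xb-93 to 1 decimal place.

45.3%

If p is the fraction of Xb that is Xb-93, then I(M+2)/I(M) = [C(2,1)·p^1·(1−p)] / p^2 = 2·(1−p)/p = 100.00/41.44 = 2.4131
(1−p)/p = 2.4131/2 = 1.2066  ⇒  p = 1/(1 + 1.2066) = 0.4532
Xb-93: 45.3%, Xb-95: 54.7%.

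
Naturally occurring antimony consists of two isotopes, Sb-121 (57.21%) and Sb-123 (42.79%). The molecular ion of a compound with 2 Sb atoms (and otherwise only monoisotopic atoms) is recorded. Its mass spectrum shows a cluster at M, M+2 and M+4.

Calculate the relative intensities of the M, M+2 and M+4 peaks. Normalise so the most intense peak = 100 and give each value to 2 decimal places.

Each Sb atom is independently Sb-121 (p = 0.5721) or Sb-123 (q = 0.4279); the cluster is the binomial expansion (p + q)^2.
P(M) = 0.5721^2 = 0.327298
P(M+2) = 2 × 0.5721^1 × 0.4279^1 = 0.489603
P(M+4) = 0.4279^2 = 0.183098
The M+2 peak is largest (0.489603); scaling to 100 gives 66.85 : 100.00 : 37.40.

66.85 : 100.00 : 37.40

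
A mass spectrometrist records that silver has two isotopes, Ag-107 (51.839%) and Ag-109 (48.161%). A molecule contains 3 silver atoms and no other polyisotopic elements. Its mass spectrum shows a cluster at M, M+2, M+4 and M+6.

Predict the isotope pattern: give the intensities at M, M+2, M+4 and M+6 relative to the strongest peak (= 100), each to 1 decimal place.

35.9 : 100.0 : 92.9 : 28.8

Expanding (0.51839 + 0.48161)^3:
P(M) = 0.51839^3 = 0.139306
P(M+2) = 3 × 0.51839^2 × 0.48161^1 = 0.388267
P(M+4) = 3 × 0.51839^1 × 0.48161^2 = 0.360719
P(M+6) = 0.48161^3 = 0.111709
The M+2 peak is largest (0.388267); scaling to 100 gives 35.9 : 100.0 : 92.9 : 28.8.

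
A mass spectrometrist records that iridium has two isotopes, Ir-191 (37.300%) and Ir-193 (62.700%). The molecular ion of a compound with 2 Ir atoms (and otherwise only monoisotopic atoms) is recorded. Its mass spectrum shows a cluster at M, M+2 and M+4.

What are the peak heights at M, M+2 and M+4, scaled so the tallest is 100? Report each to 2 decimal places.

Each Ir atom is independently Ir-191 (p = 0.37300) or Ir-193 (q = 0.62700); the cluster is the binomial expansion (p + q)^2.
P(M) = 0.37300^2 = 0.139129
P(M+2) = 2 × 0.37300^1 × 0.62700^1 = 0.467742
P(M+4) = 0.62700^2 = 0.393129
The M+2 peak is largest (0.467742); scaling to 100 gives 29.74 : 100.00 : 84.05.

29.74 : 100.00 : 84.05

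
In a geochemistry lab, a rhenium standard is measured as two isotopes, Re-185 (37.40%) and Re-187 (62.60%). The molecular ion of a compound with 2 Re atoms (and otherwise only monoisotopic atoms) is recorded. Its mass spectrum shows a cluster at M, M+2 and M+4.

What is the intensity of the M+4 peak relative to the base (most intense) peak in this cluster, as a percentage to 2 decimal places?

83.69%

Binomial terms of (0.3740 + 0.6260)^2: M 0.1399, M+2 0.4682, M+4 0.3919 → M+2 is the base peak.
P(M+2) = C(2,1) × 0.3740^1 × 0.6260^1 = 2 × 0.3740 × 0.6260 = 0.468248 (base)
P(M+4) = C(2,2) × 0.3740^0 × 0.6260^2 = 1 × 1.0000 × 0.391876 = 0.391876
Relative intensity = 0.391876 / 0.468248 × 100 = 83.69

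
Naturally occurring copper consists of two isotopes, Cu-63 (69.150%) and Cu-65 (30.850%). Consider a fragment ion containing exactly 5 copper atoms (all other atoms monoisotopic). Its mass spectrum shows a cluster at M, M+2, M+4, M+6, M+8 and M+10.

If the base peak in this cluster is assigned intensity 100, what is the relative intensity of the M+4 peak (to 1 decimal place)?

(0.69150 + 0.30850)^5 gives M 0.1581, M+2 0.3527, M+4 0.3147, M+6 0.1404, M+8 0.0313, M+10 0.0028; the largest is M+2.
P(M+2) = C(5,1) × 0.69150^4 × 0.30850^1 = 5 × 0.2286487 × 0.3085 = 0.352691 (base)
P(M+4) = C(5,2) × 0.69150^3 × 0.30850^2 = 10 × 0.33065611 × 0.09517225 = 0.314693
Relative intensity = 0.314693 / 0.352691 × 100 = 89.2

89.2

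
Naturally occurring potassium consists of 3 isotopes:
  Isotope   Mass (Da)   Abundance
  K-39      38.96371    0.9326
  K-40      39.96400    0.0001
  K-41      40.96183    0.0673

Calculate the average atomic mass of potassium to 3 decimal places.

Average mass = Σ (abundance × isotope mass) = 0.9326 × 38.96371 + 0.0001 × 39.96400 + 0.0673 × 40.96183
= 36.337556 + 0.003996 + 2.756731 = 39.098283 Da

39.098 Da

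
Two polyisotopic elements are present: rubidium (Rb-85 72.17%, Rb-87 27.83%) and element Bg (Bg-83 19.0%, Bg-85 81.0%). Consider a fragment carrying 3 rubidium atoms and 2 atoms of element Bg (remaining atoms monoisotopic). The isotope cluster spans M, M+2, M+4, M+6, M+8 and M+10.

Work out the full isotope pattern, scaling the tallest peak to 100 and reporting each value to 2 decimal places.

Rubidium pattern (n=3): 0.37589809 : 0.43485841 : 0.16768892 : 0.02155458
Element Bg pattern (n=2): 0.0361 : 0.3078 : 0.6561
Convolve the two distributions (both contribute in 2-u steps):
  M: 0.37589809×0.0361 = 0.013570
  M+2: 0.37589809×0.3078 + 0.43485841×0.0361 = 0.131400
  M+4: 0.37589809×0.6561 + 0.43485841×0.3078 + 0.16768892×0.0361 = 0.386530
  M+6: 0.43485841×0.6561 + 0.16768892×0.3078 + 0.02155458×0.0361 = 0.337703
  M+8: 0.16768892×0.6561 + 0.02155458×0.3078 = 0.116655
  M+10: 0.02155458×0.6561 = 0.014142
Scale to base peak (0.386530) = 100: 3.51 : 33.99 : 100.00 : 87.37 : 30.18 : 3.66

3.51 : 33.99 : 100.00 : 87.37 : 30.18 : 3.66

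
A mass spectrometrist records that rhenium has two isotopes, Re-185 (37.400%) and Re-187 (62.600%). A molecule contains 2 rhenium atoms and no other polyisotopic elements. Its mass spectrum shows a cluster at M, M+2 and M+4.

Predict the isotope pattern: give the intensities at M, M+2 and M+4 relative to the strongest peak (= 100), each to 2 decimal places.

Expanding (0.37400 + 0.62600)^2:
P(M) = 0.37400^2 = 0.139876
P(M+2) = 2 × 0.37400^1 × 0.62600^1 = 0.468248
P(M+4) = 0.62600^2 = 0.391876
The M+2 peak is largest (0.468248); scaling to 100 gives 29.87 : 100.00 : 83.69.

29.87 : 100.00 : 83.69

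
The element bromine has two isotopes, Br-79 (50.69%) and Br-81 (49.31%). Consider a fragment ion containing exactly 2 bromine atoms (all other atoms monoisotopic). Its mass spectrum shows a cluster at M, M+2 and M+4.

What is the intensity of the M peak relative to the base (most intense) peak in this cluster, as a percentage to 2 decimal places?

(0.5069 + 0.4931)^2 gives M 0.2569, M+2 0.4999, M+4 0.2431; the largest is M+2.
P(M+2) = C(2,1) × 0.5069^1 × 0.4931^1 = 2 × 0.5069 × 0.4931 = 0.499905 (base)
P(M) = C(2,0) × 0.5069^2 × 0.4931^0 = 1 × 0.25694761 × 1.0000 = 0.256948
Relative intensity = 0.256948 / 0.499905 × 100 = 51.40

51.40%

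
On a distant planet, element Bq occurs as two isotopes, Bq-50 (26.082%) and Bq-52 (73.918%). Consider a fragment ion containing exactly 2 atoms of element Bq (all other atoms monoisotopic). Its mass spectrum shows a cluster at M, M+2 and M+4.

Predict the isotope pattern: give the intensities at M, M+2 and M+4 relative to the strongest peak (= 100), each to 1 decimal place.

The 2 Bq atoms are independent, so intensities follow the terms of (0.26082 + 0.73918)^2.
P(M) = 0.26082^2 = 0.068027
P(M+2) = 2 × 0.26082^1 × 0.73918^1 = 0.385586
P(M+4) = 0.73918^2 = 0.546387
The M+4 peak is largest (0.546387); scaling to 100 gives 12.5 : 70.6 : 100.0.

12.5 : 70.6 : 100.0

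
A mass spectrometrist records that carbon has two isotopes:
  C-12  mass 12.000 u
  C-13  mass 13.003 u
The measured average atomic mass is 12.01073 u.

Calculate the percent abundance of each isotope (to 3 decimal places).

Writing the weighted mean with unknown fraction x of C-12:
12.000·x + 13.003·(1 − x) = 12.01073
(12.000 − 13.003)·x = 12.01073 − 13.003
x = -0.99227 / -1.003 = 0.98930 → 98.930% C-12, 1.070% C-13.

C-12: 98.930%, C-13: 1.070%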